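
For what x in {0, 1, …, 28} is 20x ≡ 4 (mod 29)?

6

20⁻¹ ≡ 16 (mod 29) because 20·16 = 320 = 11·29 + 1.
So x ≡ 16·4 = 64 ≡ 6 (mod 29).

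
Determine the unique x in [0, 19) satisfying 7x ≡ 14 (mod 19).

The inverse of 7 mod 19 is 11 (since 7·11 = 77 ≡ 1).
Multiplying both sides by 11: x ≡ 11·14 = 154 ≡ 2 (mod 19).

2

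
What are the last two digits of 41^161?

41

By repeated squaring mod 100: 41^1≡41, 41^2≡81, 41^4≡61, 41^8≡21, 41^16≡41, 41^32≡81, 41^64≡61, 41^128≡21.
Since 161 = 1 + 32 + 128 in binary, 41^161 ≡ 41·81·21 ≡ 41 (mod 100).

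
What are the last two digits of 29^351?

29

Successive squares of 29 mod 100: 29^1≡29, 29^2≡41, 29^4≡81, 29^8≡61, 29^16≡21, 29^32≡41, 29^64≡81, 29^128≡61, 29^256≡21.
351 = 1 + 2 + 4 + 8 + 16 + 64 + 256, so 29^351 ≡ 29·41·81·61·21·81·21 ≡ 29 (mod 100).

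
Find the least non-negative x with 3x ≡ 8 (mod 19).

9

The inverse of 3 mod 19 is 13 (since 3·13 = 39 ≡ 1).
So x ≡ 13·8 = 104 ≡ 9 (mod 19).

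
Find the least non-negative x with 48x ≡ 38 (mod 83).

25

The inverse of 48 mod 83 is 64 (since 48·64 = 3072 ≡ 1).
So x ≡ 64·38 = 2432 ≡ 25 (mod 83).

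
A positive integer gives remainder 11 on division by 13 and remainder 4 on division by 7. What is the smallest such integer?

x ≡ 4 (mod 7) gives x ∈ {4, 11}.
The first of these with x mod 13 = 11 is 11.

11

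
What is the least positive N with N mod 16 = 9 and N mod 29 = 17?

Since 29·5 ≡ 1 (mod 16), take x = 17 + 29·((9−17)·5 mod 16) = 17 + 29·8 = 249.
Check: 249 mod 16 = 9, 249 mod 29 = 17.

249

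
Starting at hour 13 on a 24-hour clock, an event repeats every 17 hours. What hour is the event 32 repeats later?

32·17 = 544.
544 mod 24 = 16 (since 22·24 = 528).
(13 + 16) mod 24 = 5.

5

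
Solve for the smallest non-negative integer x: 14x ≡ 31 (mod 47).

19

The inverse of 14 mod 47 is 37 (since 14·37 = 518 ≡ 1).
Multiplying both sides by 37: x ≡ 37·31 = 1147 ≡ 19 (mod 47).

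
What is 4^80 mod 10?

Last digits of 4^n: 4, 6 (period 2).
80 leaves remainder 0 on division by 2, so 4^80 ends in 6.

6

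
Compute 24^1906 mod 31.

7

By repeated squaring mod 31: 24^1≡24, 24^2≡18, 24^4≡14, 24^8≡10, 24^16≡7, 24^32≡18, 24^64≡14, 24^128≡10, 24^256≡7, 24^512≡18, 24^1024≡14.
Since 1906 = 2 + 16 + 32 + 64 + 256 + 512 + 1024 in binary, 24^1906 ≡ 18·7·18·14·7·18·14 ≡ 7 (mod 31).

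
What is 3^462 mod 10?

Last digits of 3^n: 3, 9, 7, 1 (period 4).
462 leaves remainder 2 on division by 4, so 3^462 ends in 9.

9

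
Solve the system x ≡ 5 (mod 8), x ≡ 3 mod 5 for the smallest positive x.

Since 5·5 ≡ 1 (mod 8), take x = 3 + 5·((5−3)·5 mod 8) = 3 + 5·2 = 13.
Check: 13 mod 8 = 5, 13 mod 5 = 3.

13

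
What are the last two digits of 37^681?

By repeated squaring mod 100: 37^1≡37, 37^2≡69, 37^4≡61, 37^8≡21, 37^16≡41, 37^32≡81, 37^64≡61, 37^128≡21, 37^256≡41, 37^512≡81.
Since 681 = 1 + 8 + 32 + 128 + 512 in binary, 37^681 ≡ 37·21·81·21·81 ≡ 37 (mod 100).

37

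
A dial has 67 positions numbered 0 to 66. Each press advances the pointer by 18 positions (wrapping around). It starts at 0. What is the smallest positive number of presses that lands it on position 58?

33

The inverse of 18 mod 67 is 41 (since 18·41 = 738 ≡ 1).
Multiplying both sides by 41: x ≡ 41·58 = 2378 ≡ 33 (mod 67).
Check: 18·33 = 594 = 8·67 + 58.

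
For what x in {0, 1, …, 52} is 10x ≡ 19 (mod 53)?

39

10⁻¹ ≡ 16 (mod 53) because 10·16 = 160 = 3·53 + 1.
So x ≡ 16·19 = 304 ≡ 39 (mod 53).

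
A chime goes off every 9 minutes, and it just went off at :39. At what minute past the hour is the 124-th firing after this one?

124·9 = 1116.
1116 − 18·60 = 36, so 1116 ≡ 36 (mod 60).
(39 + 36) mod 60 = 15.

15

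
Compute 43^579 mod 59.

11

By repeated squaring mod 59: 43^1≡43, 43^2≡20, 43^4≡46, 43^8≡51, 43^16≡5, 43^32≡25, 43^64≡35, 43^128≡45, 43^256≡19, 43^512≡7.
Since 579 = 1 + 2 + 64 + 512 in binary, 43^579 ≡ 43·20·35·7 ≡ 11 (mod 59).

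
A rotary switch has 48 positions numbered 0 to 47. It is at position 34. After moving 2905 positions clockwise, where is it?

2905 = 60·48 + 25, so 2905 mod 48 = 25.
(34 + 25) mod 48 = 11.

11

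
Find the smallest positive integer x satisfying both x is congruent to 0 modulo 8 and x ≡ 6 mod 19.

120

Since 19·3 ≡ 1 (mod 8), take x = 6 + 19·((0−6)·3 mod 8) = 6 + 19·6 = 120.
Check: 120 mod 8 = 0, 120 mod 19 = 6.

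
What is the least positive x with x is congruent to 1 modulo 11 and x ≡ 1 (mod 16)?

1

x ≡ 1 (mod 11) gives x ∈ {1}.
The first of these with x mod 16 = 1 is 1.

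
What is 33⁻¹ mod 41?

5

41 = 1·33 + 8
33 = 4·8 + 1
8 = 8·1 + 0
Back-substituting gives 33·5 ≡ 1 (mod 41).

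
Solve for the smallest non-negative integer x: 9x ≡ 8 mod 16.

8

The inverse of 9 mod 16 is 9 (since 9·9 = 81 ≡ 1).
Multiplying both sides by 9: x ≡ 9·8 = 72 ≡ 8 (mod 16).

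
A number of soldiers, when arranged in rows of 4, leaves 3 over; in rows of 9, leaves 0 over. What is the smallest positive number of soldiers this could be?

x ≡ 3 (mod 4) gives x ∈ {3, 7, 11, 15, 19, 23, 27}.
The first of these with x mod 9 = 0 is 27.

27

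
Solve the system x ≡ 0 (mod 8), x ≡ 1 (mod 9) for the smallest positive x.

x ≡ 0 (mod 8) gives x ∈ {0, 8, 16, 24, 32, 40, 48, 56, …}.
The first of these with x mod 9 = 1 is 64.

64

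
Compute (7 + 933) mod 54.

22

933 mod 54 = 15 (since 17·54 = 918).
(7 + 15) mod 54 = 22.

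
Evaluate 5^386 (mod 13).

12

Successive squares of 5 mod 13: 5^1≡5, 5^2≡12, 5^4≡1, 5^8≡1, 5^16≡1, 5^32≡1, 5^64≡1, 5^128≡1, 5^256≡1.
386 = 2 + 128 + 256, so 5^386 ≡ 12·1·1 ≡ 12 (mod 13).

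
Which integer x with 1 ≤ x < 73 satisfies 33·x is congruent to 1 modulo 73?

33·31 = 1023 = 14·73 + 1, so 33⁻¹ ≡ 31 (mod 73).

31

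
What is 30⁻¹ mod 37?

37 = 1·30 + 7
30 = 4·7 + 2
7 = 3·2 + 1
2 = 2·1 + 0
Back-substituting gives 30·21 ≡ 1 (mod 37).

21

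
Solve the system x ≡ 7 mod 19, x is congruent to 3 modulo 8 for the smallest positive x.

Since 8·12 ≡ 1 (mod 19), take x = 3 + 8·((7−3)·12 mod 19) = 3 + 8·10 = 83.
Check: 83 mod 19 = 7, 83 mod 8 = 3.

83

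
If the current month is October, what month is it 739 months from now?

739 − 61·12 = 7, so 739 ≡ 7 (mod 12).
October + 7 months → May.

May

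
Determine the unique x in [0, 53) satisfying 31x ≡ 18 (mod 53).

31⁻¹ ≡ 12 (mod 53) because 31·12 = 372 = 7·53 + 1.
Multiplying both sides by 12: x ≡ 12·18 = 216 ≡ 4 (mod 53).

4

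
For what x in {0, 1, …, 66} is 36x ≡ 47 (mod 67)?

36⁻¹ ≡ 54 (mod 67) because 36·54 = 1944 = 29·67 + 1.
So x ≡ 54·47 = 2538 ≡ 59 (mod 67).

59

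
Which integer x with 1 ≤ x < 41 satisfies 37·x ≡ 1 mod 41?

37·10 = 370 = 9·41 + 1, so 37⁻¹ ≡ 10 (mod 41).

10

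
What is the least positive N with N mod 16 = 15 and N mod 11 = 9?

x ≡ 9 (mod 11) gives x ∈ {9, 20, 31}.
The first of these with x mod 16 = 15 is 31.

31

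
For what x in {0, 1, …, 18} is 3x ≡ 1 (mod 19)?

The inverse of 3 mod 19 is 13 (since 3·13 = 39 ≡ 1).
So x ≡ 13·1 = 13 ≡ 13 (mod 19).
Check: 3·13 = 39 = 2·19 + 1.

13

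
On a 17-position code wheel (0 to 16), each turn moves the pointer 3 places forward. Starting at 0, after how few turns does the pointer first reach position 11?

15

3⁻¹ ≡ 6 (mod 17) because 3·6 = 18 = 1·17 + 1.
So x ≡ 6·11 = 66 ≡ 15 (mod 17).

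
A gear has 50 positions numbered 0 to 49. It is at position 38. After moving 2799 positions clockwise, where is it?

2799 − 55·50 = 49, so 2799 ≡ 49 (mod 50).
(38 + 49) mod 50 = 37.

37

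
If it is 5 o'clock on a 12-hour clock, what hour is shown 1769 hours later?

1769 = 147·12 + 5, so 1769 mod 12 = 5.
5 + 5 → 10 on a 12-hour dial.

10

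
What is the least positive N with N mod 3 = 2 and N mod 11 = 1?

23

Since 11·2 ≡ 1 (mod 3), take x = 1 + 11·((2−1)·2 mod 3) = 1 + 11·2 = 23.
Check: 23 mod 3 = 2, 23 mod 11 = 1.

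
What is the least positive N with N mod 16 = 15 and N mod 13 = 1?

x ≡ 1 (mod 13) gives x ∈ {1, 14, 27, 40, 53, 66, 79}.
The first of these with x mod 16 = 15 is 79.

79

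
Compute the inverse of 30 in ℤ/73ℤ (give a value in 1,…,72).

73 = 2·30 + 13
30 = 2·13 + 4
13 = 3·4 + 1
4 = 4·1 + 0
Back-substituting gives 30·56 ≡ 1 (mod 73).

56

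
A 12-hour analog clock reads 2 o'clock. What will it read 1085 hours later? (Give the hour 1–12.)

1085 = 90·12 + 5, so 1085 mod 12 = 5.
2 + 5 → 7 on a 12-hour dial.

7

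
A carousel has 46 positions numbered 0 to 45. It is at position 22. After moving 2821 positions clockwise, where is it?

2821 − 61·46 = 15, so 2821 ≡ 15 (mod 46).
(22 + 15) mod 46 = 37.

37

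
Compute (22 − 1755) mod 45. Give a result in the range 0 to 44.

1755 mod 45 = 0 (since 39·45 = 1755).
(22 − 0) mod 45 = 22.

22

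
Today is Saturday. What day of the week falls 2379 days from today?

2379 mod 7 = 6 (since 339·7 = 2373).
Saturday + 6 days → Friday.

Friday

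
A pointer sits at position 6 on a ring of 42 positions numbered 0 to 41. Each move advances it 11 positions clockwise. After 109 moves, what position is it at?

109·11 = 1199.
Dividing 1199 by 42 gives quotient 28 and remainder 23.
(6 + 23) mod 42 = 29.

29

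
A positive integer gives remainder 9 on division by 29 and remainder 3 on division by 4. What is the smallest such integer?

x ≡ 3 (mod 4) gives x ∈ {3, 7, 11, 15, 19, 23, 27, 31, …}.
The first of these with x mod 29 = 9 is 67.

67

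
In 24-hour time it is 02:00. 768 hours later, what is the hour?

2

768 = 32·24 + 0, so 768 mod 24 = 0.
(2 + 0) mod 24 = 2.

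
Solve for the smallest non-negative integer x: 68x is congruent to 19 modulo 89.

33

The inverse of 68 mod 89 is 72 (since 68·72 = 4896 ≡ 1).
So x ≡ 72·19 = 1368 ≡ 33 (mod 89).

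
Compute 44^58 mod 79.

76

By repeated squaring mod 79: 44^1≡44, 44^2≡40, 44^4≡20, 44^8≡5, 44^16≡25, 44^32≡72.
58 = 2 + 8 + 16 + 32, so 44^58 ≡ 40·5·25·72 ≡ 76 (mod 79).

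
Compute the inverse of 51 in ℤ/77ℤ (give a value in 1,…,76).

51·74 = 3774 = 49·77 + 1, so 51⁻¹ ≡ 74 (mod 77).

74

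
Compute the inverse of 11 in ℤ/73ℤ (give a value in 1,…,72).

20

73 = 6·11 + 7
11 = 1·7 + 4
7 = 1·4 + 3
4 = 1·3 + 1
3 = 3·1 + 0
Back-substituting gives 11·20 ≡ 1 (mod 73).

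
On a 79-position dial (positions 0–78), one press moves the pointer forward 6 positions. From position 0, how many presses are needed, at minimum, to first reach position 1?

79 = 13·6 + 1
6 = 6·1 + 0
Back-substituting gives 6·66 ≡ 1 (mod 79).

66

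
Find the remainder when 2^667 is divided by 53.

50

Successive squares of 2 mod 53: 2^1≡2, 2^2≡4, 2^4≡16, 2^8≡44, 2^16≡28, 2^32≡42, 2^64≡15, 2^128≡13, 2^256≡10, 2^512≡47.
Since 667 = 1 + 2 + 8 + 16 + 128 + 512 in binary, 2^667 ≡ 2·4·44·28·13·47 ≡ 50 (mod 53).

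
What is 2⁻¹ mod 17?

9

2·9 = 18 = 1·17 + 1, so 2⁻¹ ≡ 9 (mod 17).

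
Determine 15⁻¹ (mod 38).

33

38 = 2·15 + 8
15 = 1·8 + 7
8 = 1·7 + 1
7 = 7·1 + 0
Back-substituting gives 15·33 ≡ 1 (mod 38).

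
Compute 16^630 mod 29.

1

Square-and-reduce mod 29: 16^1≡16, 16^2≡24, 16^4≡25, 16^8≡16, 16^16≡24, 16^32≡25, 16^64≡16, 16^128≡24, 16^256≡25, 16^512≡16.
630 = 2 + 4 + 16 + 32 + 64 + 512, so 16^630 ≡ 24·25·24·25·16·16 ≡ 1 (mod 29).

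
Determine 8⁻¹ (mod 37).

37 = 4·8 + 5
8 = 1·5 + 3
5 = 1·3 + 2
3 = 1·2 + 1
2 = 2·1 + 0
Back-substituting gives 8·14 ≡ 1 (mod 37).

14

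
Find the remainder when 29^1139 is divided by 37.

23

Square-and-reduce mod 37: 29^1≡29, 29^2≡27, 29^4≡26, 29^8≡10, 29^16≡26, 29^32≡10, 29^64≡26, 29^128≡10, 29^256≡26, 29^512≡10, 29^1024≡26.
1139 = 1 + 2 + 16 + 32 + 64 + 1024, so 29^1139 ≡ 29·27·26·10·26·26 ≡ 23 (mod 37).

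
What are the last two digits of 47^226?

29

By repeated squaring mod 100: 47^1≡47, 47^2≡9, 47^4≡81, 47^8≡61, 47^16≡21, 47^32≡41, 47^64≡81, 47^128≡61.
226 = 2 + 32 + 64 + 128, so 47^226 ≡ 9·41·81·61 ≡ 29 (mod 100).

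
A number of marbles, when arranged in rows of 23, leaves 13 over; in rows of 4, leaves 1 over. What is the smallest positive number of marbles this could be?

13

x ≡ 1 (mod 4) gives x ∈ {1, 5, 9, 13}.
The first of these with x mod 23 = 13 is 13.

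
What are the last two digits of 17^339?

By repeated squaring mod 100: 17^1≡17, 17^2≡89, 17^4≡21, 17^8≡41, 17^16≡81, 17^32≡61, 17^64≡21, 17^128≡41, 17^256≡81.
Since 339 = 1 + 2 + 16 + 64 + 256 in binary, 17^339 ≡ 17·89·81·21·81 ≡ 53 (mod 100).

53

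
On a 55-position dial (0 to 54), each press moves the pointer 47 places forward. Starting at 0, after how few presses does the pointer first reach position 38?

9

The inverse of 47 mod 55 is 48 (since 47·48 = 2256 ≡ 1).
Multiplying both sides by 48: x ≡ 48·38 = 1824 ≡ 9 (mod 55).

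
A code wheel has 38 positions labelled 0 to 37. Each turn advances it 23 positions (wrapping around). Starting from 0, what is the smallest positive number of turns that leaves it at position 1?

5

23·5 = 115 = 3·38 + 1, so 23⁻¹ ≡ 5 (mod 38).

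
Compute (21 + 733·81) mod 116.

733·81 = 59373.
59373 − 511·116 = 97, so 59373 ≡ 97 (mod 116).
(21 + 97) mod 116 = 2.

2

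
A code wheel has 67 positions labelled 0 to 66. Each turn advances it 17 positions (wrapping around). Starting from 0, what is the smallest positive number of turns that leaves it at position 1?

67 = 3·17 + 16
17 = 1·16 + 1
16 = 16·1 + 0
Back-substituting gives 17·4 ≡ 1 (mod 67).

4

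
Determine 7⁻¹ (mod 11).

8

11 = 1·7 + 4
7 = 1·4 + 3
4 = 1·3 + 1
3 = 3·1 + 0
Back-substituting gives 7·8 ≡ 1 (mod 11).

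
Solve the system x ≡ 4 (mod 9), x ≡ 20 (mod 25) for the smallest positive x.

220

x ≡ 4 (mod 9) gives x ∈ {4, 13, 22, 31, 40, 49, 58, 67, …}.
The first of these with x mod 25 = 20 is 220.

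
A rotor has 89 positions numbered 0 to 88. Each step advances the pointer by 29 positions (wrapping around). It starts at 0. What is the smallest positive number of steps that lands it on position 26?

50

29⁻¹ ≡ 43 (mod 89) because 29·43 = 1247 = 14·89 + 1.
So x ≡ 43·26 = 1118 ≡ 50 (mod 89).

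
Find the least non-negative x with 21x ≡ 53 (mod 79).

The inverse of 21 mod 79 is 64 (since 21·64 = 1344 ≡ 1).
So x ≡ 64·53 = 3392 ≡ 74 (mod 79).

74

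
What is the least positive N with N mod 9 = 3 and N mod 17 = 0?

102

x ≡ 3 (mod 9) gives x ∈ {3, 12, 21, 30, 39, 48, 57, 66, …}.
The first of these with x mod 17 = 0 is 102.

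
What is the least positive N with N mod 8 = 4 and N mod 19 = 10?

124

Since 19·3 ≡ 1 (mod 8), take x = 10 + 19·((4−10)·3 mod 8) = 10 + 19·6 = 124.
Check: 124 mod 8 = 4, 124 mod 19 = 10.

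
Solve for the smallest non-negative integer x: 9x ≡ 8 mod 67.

9⁻¹ ≡ 15 (mod 67) because 9·15 = 135 = 2·67 + 1.
So x ≡ 15·8 = 120 ≡ 53 (mod 67).

53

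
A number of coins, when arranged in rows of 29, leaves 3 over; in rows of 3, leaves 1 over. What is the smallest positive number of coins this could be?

x ≡ 1 (mod 3) gives x ∈ {1, 4, 7, 10, 13, 16, 19, 22, …}.
The first of these with x mod 29 = 3 is 61.

61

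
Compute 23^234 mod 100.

9

By repeated squaring mod 100: 23^1≡23, 23^2≡29, 23^4≡41, 23^8≡81, 23^16≡61, 23^32≡21, 23^64≡41, 23^128≡81.
234 = 2 + 8 + 32 + 64 + 128, so 23^234 ≡ 29·81·21·41·81 ≡ 9 (mod 100).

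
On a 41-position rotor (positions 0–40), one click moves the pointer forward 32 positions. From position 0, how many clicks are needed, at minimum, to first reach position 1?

32·9 = 288 = 7·41 + 1, so 32⁻¹ ≡ 9 (mod 41).

9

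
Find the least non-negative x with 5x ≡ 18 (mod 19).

15

The inverse of 5 mod 19 is 4 (since 5·4 = 20 ≡ 1).
Multiplying both sides by 4: x ≡ 4·18 = 72 ≡ 15 (mod 19).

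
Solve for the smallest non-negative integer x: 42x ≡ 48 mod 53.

39

The inverse of 42 mod 53 is 24 (since 42·24 = 1008 ≡ 1).
Multiplying both sides by 24: x ≡ 24·48 = 1152 ≡ 39 (mod 53).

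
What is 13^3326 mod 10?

9

Powers of 3 mod 10 repeat with period 4: 3, 9, 7, 1.
3326 leaves remainder 2 on division by 4, so 13^3326 ends in 9.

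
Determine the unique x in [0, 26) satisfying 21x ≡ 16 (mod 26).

21⁻¹ ≡ 5 (mod 26) because 21·5 = 105 = 4·26 + 1.
Multiplying both sides by 5: x ≡ 5·16 = 80 ≡ 2 (mod 26).
Check: 21·2 = 42 = 1·26 + 16.

2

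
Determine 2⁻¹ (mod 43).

2·22 = 44 = 1·43 + 1, so 2⁻¹ ≡ 22 (mod 43).

22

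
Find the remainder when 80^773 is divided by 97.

29

Successive squares of 80 mod 97: 80^1≡80, 80^2≡95, 80^4≡4, 80^8≡16, 80^16≡62, 80^32≡61, 80^64≡35, 80^128≡61, 80^256≡35, 80^512≡61.
Since 773 = 1 + 4 + 256 + 512 in binary, 80^773 ≡ 80·4·35·61 ≡ 29 (mod 97).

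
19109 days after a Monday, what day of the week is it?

Sunday

19109 − 2729·7 = 6, so 19109 ≡ 6 (mod 7).
Monday + 6 days → Sunday.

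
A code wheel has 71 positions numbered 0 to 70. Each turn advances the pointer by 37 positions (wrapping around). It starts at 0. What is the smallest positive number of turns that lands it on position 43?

5

The inverse of 37 mod 71 is 48 (since 37·48 = 1776 ≡ 1).
Multiplying both sides by 48: x ≡ 48·43 = 2064 ≡ 5 (mod 71).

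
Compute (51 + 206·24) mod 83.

206·24 = 4944.
4944 = 59·83 + 47, so 4944 mod 83 = 47.
(51 + 47) mod 83 = 15.

15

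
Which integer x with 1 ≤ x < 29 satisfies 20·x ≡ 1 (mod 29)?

29 = 1·20 + 9
20 = 2·9 + 2
9 = 4·2 + 1
2 = 2·1 + 0
Back-substituting gives 20·16 ≡ 1 (mod 29).

16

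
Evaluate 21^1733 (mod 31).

Square-and-reduce mod 31: 21^1≡21, 21^2≡7, 21^4≡18, 21^8≡14, 21^16≡10, 21^32≡7, 21^64≡18, 21^128≡14, 21^256≡10, 21^512≡7, 21^1024≡18.
Since 1733 = 1 + 4 + 64 + 128 + 512 + 1024 in binary, 21^1733 ≡ 21·18·18·14·7·18 ≡ 17 (mod 31).

17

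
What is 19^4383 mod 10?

Last digits of 9^n: 9, 1 (period 2).
4383 mod 2 = 1, so the last digit matches 9^1 = 9.

9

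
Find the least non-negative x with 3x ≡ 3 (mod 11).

3⁻¹ ≡ 4 (mod 11) because 3·4 = 12 = 1·11 + 1.
Multiplying both sides by 4: x ≡ 4·3 = 12 ≡ 1 (mod 11).

1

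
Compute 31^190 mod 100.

1

Square-and-reduce mod 100: 31^1≡31, 31^2≡61, 31^4≡21, 31^8≡41, 31^16≡81, 31^32≡61, 31^64≡21, 31^128≡41.
Since 190 = 2 + 4 + 8 + 16 + 32 + 128 in binary, 31^190 ≡ 61·21·41·81·61·41 ≡ 1 (mod 100).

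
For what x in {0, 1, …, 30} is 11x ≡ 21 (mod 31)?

16

11⁻¹ ≡ 17 (mod 31) because 11·17 = 187 = 6·31 + 1.
Multiplying both sides by 17: x ≡ 17·21 = 357 ≡ 16 (mod 31).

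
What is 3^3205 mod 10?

3

Last digits of 3^n: 3, 9, 7, 1 (period 4).
3205 leaves remainder 1 on division by 4, so 3^3205 ends in 3.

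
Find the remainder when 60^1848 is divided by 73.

8

Square-and-reduce mod 73: 60^1≡60, 60^2≡23, 60^4≡18, 60^8≡32, 60^16≡2, 60^32≡4, 60^64≡16, 60^128≡37, 60^256≡55, 60^512≡32, 60^1024≡2.
Since 1848 = 8 + 16 + 32 + 256 + 512 + 1024 in binary, 60^1848 ≡ 32·2·4·55·32·2 ≡ 8 (mod 73).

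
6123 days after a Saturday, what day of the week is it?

6123 mod 7 = 5 (since 874·7 = 6118).
Saturday + 5 days → Thursday.

Thursday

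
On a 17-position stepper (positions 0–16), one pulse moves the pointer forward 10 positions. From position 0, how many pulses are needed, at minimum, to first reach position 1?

17 = 1·10 + 7
10 = 1·7 + 3
7 = 2·3 + 1
3 = 3·1 + 0
Back-substituting gives 10·12 ≡ 1 (mod 17).

12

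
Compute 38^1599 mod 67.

66

By repeated squaring mod 67: 38^1≡38, 38^2≡37, 38^4≡29, 38^8≡37, 38^16≡29, 38^32≡37, 38^64≡29, 38^128≡37, 38^256≡29, 38^512≡37, 38^1024≡29.
1599 = 1 + 2 + 4 + 8 + 16 + 32 + 512 + 1024, so 38^1599 ≡ 38·37·29·37·29·37·37·29 ≡ 66 (mod 67).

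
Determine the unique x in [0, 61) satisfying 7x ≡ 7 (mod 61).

1

7⁻¹ ≡ 35 (mod 61) because 7·35 = 245 = 4·61 + 1.
Multiplying both sides by 35: x ≡ 35·7 = 245 ≡ 1 (mod 61).
Check: 7·1 = 7 = 0·61 + 7.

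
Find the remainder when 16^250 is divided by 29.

By repeated squaring mod 29: 16^1≡16, 16^2≡24, 16^4≡25, 16^8≡16, 16^16≡24, 16^32≡25, 16^64≡16, 16^128≡24.
250 = 2 + 8 + 16 + 32 + 64 + 128, so 16^250 ≡ 24·16·24·25·16·24 ≡ 23 (mod 29).

23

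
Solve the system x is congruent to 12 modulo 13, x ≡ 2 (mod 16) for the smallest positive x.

194

Since 16·9 ≡ 1 (mod 13), take x = 2 + 16·((12−2)·9 mod 13) = 2 + 16·12 = 194.
Check: 194 mod 13 = 12, 194 mod 16 = 2.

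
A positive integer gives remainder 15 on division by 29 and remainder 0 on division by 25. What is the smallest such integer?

450

x ≡ 0 (mod 25) gives x ∈ {0, 25, 50, 75, 100, 125, 150, 175, …}.
The first of these with x mod 29 = 15 is 450.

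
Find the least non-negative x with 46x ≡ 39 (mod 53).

The inverse of 46 mod 53 is 15 (since 46·15 = 690 ≡ 1).
Multiplying both sides by 15: x ≡ 15·39 = 585 ≡ 2 (mod 53).
Check: 46·2 = 92 = 1·53 + 39.

2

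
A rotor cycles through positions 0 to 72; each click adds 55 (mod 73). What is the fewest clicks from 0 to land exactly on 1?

55·4 = 220 = 3·73 + 1, so 55⁻¹ ≡ 4 (mod 73).

4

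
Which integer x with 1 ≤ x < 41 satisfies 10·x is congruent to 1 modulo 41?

37

41 = 4·10 + 1
10 = 10·1 + 0
Back-substituting gives 10·37 ≡ 1 (mod 41).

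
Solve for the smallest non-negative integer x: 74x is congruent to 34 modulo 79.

9

74⁻¹ ≡ 63 (mod 79) because 74·63 = 4662 = 59·79 + 1.
So x ≡ 63·34 = 2142 ≡ 9 (mod 79).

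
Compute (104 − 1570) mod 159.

1570 mod 159 = 139 (since 9·159 = 1431).
(104 − 139) mod 159 = 124.

124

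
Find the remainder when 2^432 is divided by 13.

1

Square-and-reduce mod 13: 2^1≡2, 2^2≡4, 2^4≡3, 2^8≡9, 2^16≡3, 2^32≡9, 2^64≡3, 2^128≡9, 2^256≡3.
Since 432 = 16 + 32 + 128 + 256 in binary, 2^432 ≡ 3·9·9·3 ≡ 1 (mod 13).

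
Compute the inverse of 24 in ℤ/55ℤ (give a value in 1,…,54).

39

24·39 = 936 = 17·55 + 1, so 24⁻¹ ≡ 39 (mod 55).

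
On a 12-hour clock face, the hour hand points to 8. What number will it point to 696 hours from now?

696 mod 12 = 0 (since 58·12 = 696).
8 + 0 → 8 on a 12-hour dial.

8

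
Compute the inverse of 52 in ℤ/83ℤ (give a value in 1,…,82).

8

52·8 = 416 = 5·83 + 1, so 52⁻¹ ≡ 8 (mod 83).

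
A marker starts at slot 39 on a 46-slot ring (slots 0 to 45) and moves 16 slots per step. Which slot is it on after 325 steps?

325·16 = 5200.
5200 = 113·46 + 2, so 5200 mod 46 = 2.
(39 + 2) mod 46 = 41.

41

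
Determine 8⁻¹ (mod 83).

8·52 = 416 = 5·83 + 1, so 8⁻¹ ≡ 52 (mod 83).

52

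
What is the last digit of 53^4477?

3

Powers of 3 mod 10 repeat with period 4: 3, 9, 7, 1.
4477 leaves remainder 1 on division by 4, so 53^4477 ends in 3.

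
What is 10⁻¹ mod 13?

4

10·4 = 40 = 3·13 + 1, so 10⁻¹ ≡ 4 (mod 13).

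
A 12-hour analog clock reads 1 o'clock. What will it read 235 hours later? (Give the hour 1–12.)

8

Dividing 235 by 12 gives quotient 19 and remainder 7.
1 + 7 → 8 on a 12-hour dial.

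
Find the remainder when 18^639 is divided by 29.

2

Square-and-reduce mod 29: 18^1≡18, 18^2≡5, 18^4≡25, 18^8≡16, 18^16≡24, 18^32≡25, 18^64≡16, 18^128≡24, 18^256≡25, 18^512≡16.
Since 639 = 1 + 2 + 4 + 8 + 16 + 32 + 64 + 512 in binary, 18^639 ≡ 18·5·25·16·24·25·16·16 ≡ 2 (mod 29).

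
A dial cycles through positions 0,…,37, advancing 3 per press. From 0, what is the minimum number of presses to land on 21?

3⁻¹ ≡ 13 (mod 38) because 3·13 = 39 = 1·38 + 1.
So x ≡ 13·21 = 273 ≡ 7 (mod 38).

7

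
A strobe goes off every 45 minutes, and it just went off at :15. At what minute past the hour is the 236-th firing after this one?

15

236·45 = 10620.
10620 mod 60 = 0 (since 177·60 = 10620).
(15 + 0) mod 60 = 15.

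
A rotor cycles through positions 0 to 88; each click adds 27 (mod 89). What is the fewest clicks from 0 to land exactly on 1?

27·33 = 891 = 10·89 + 1, so 27⁻¹ ≡ 33 (mod 89).

33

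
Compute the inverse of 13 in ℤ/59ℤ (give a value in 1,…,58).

50

59 = 4·13 + 7
13 = 1·7 + 6
7 = 1·6 + 1
6 = 6·1 + 0
Back-substituting gives 13·50 ≡ 1 (mod 59).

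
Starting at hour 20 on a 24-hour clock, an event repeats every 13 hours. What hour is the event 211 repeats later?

3

211·13 = 2743.
2743 mod 24 = 7 (since 114·24 = 2736).
(20 + 7) mod 24 = 3.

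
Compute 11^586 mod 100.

61

By repeated squaring mod 100: 11^1≡11, 11^2≡21, 11^4≡41, 11^8≡81, 11^16≡61, 11^32≡21, 11^64≡41, 11^128≡81, 11^256≡61, 11^512≡21.
586 = 2 + 8 + 64 + 512, so 11^586 ≡ 21·81·41·21 ≡ 61 (mod 100).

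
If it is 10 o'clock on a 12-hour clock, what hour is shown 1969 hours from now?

11

Dividing 1969 by 12 gives quotient 164 and remainder 1.
10 + 1 → 11 on a 12-hour dial.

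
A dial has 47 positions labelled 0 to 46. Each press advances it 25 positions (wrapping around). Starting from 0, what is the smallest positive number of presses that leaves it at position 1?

32

25·32 = 800 = 17·47 + 1, so 25⁻¹ ≡ 32 (mod 47).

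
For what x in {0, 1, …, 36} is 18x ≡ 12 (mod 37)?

The inverse of 18 mod 37 is 35 (since 18·35 = 630 ≡ 1).
Multiplying both sides by 35: x ≡ 35·12 = 420 ≡ 13 (mod 37).

13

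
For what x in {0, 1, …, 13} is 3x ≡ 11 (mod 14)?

The inverse of 3 mod 14 is 5 (since 3·5 = 15 ≡ 1).
Multiplying both sides by 5: x ≡ 5·11 = 55 ≡ 13 (mod 14).
Check: 3·13 = 39 = 2·14 + 11.

13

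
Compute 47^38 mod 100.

By repeated squaring mod 100: 47^1≡47, 47^2≡9, 47^4≡81, 47^8≡61, 47^16≡21, 47^32≡41.
Since 38 = 2 + 4 + 32 in binary, 47^38 ≡ 9·81·41 ≡ 89 (mod 100).

89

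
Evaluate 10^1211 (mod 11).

Square-and-reduce mod 11: 10^1≡10, 10^2≡1, 10^4≡1, 10^8≡1, 10^16≡1, 10^32≡1, 10^64≡1, 10^128≡1, 10^256≡1, 10^512≡1, 10^1024≡1.
1211 = 1 + 2 + 8 + 16 + 32 + 128 + 1024, so 10^1211 ≡ 10·1·1·1·1·1·1 ≡ 10 (mod 11).

10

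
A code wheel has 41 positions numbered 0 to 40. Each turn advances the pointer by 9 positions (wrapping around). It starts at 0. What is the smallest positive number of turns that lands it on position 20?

9⁻¹ ≡ 32 (mod 41) because 9·32 = 288 = 7·41 + 1.
So x ≡ 32·20 = 640 ≡ 25 (mod 41).
Check: 9·25 = 225 = 5·41 + 20.

25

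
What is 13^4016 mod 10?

1

The units digit of 13^n cycles with period 4: 3, 9, 7, 1, …
4016 leaves remainder 0 on division by 4, so 13^4016 ends in 1.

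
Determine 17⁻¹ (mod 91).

75

17·75 = 1275 = 14·91 + 1, so 17⁻¹ ≡ 75 (mod 91).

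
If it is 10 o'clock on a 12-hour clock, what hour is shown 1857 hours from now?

7

Dividing 1857 by 12 gives quotient 154 and remainder 9.
10 + 9 → 7 on a 12-hour dial.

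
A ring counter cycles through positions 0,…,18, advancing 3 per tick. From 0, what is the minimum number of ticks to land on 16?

18

The inverse of 3 mod 19 is 13 (since 3·13 = 39 ≡ 1).
Multiplying both sides by 13: x ≡ 13·16 = 208 ≡ 18 (mod 19).
Check: 3·18 = 54 = 2·19 + 16.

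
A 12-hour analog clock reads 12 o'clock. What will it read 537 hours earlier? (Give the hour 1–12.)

3

537 mod 12 = 9 (since 44·12 = 528).
12 − 9 → 3 on a 12-hour dial.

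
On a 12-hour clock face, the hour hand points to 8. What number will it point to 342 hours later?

2

Dividing 342 by 12 gives quotient 28 and remainder 6.
8 + 6 → 2 on a 12-hour dial.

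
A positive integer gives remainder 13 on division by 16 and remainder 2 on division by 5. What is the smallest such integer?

77

Since 5·13 ≡ 1 (mod 16), take x = 2 + 5·((13−2)·13 mod 16) = 2 + 5·15 = 77.
Check: 77 mod 16 = 13, 77 mod 5 = 2.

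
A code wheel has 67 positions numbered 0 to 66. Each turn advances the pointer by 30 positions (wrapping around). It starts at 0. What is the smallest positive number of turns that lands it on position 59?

31

30⁻¹ ≡ 38 (mod 67) because 30·38 = 1140 = 17·67 + 1.
Multiplying both sides by 38: x ≡ 38·59 = 2242 ≡ 31 (mod 67).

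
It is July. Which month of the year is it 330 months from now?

330 − 27·12 = 6, so 330 ≡ 6 (mod 12).
July + 6 months → January.

January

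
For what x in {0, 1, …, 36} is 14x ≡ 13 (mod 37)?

14⁻¹ ≡ 8 (mod 37) because 14·8 = 112 = 3·37 + 1.
So x ≡ 8·13 = 104 ≡ 30 (mod 37).
Check: 14·30 = 420 = 11·37 + 13.

30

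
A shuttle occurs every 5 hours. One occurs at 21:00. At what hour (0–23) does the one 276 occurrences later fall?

276·5 = 1380.
Dividing 1380 by 24 gives quotient 57 and remainder 12.
(21 + 12) mod 24 = 9.

9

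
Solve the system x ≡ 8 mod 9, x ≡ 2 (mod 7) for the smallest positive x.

44

x ≡ 2 (mod 7) gives x ∈ {2, 9, 16, 23, 30, 37, 44}.
The first of these with x mod 9 = 8 is 44.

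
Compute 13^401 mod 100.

13

By repeated squaring mod 100: 13^1≡13, 13^2≡69, 13^4≡61, 13^8≡21, 13^16≡41, 13^32≡81, 13^64≡61, 13^128≡21, 13^256≡41.
401 = 1 + 16 + 128 + 256, so 13^401 ≡ 13·41·21·41 ≡ 13 (mod 100).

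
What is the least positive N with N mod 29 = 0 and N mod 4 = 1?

x ≡ 1 (mod 4) gives x ∈ {1, 5, 9, 13, 17, 21, 25, 29}.
The first of these with x mod 29 = 0 is 29.

29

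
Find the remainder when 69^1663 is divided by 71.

By repeated squaring mod 71: 69^1≡69, 69^2≡4, 69^4≡16, 69^8≡43, 69^16≡3, 69^32≡9, 69^64≡10, 69^128≡29, 69^256≡60, 69^512≡50, 69^1024≡15.
Since 1663 = 1 + 2 + 4 + 8 + 16 + 32 + 64 + 512 + 1024 in binary, 69^1663 ≡ 69·4·16·43·3·9·10·50·15 ≡ 59 (mod 71).

59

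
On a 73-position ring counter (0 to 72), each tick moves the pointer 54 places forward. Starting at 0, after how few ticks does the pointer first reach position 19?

72

The inverse of 54 mod 73 is 23 (since 54·23 = 1242 ≡ 1).
Multiplying both sides by 23: x ≡ 23·19 = 437 ≡ 72 (mod 73).
Check: 54·72 = 3888 = 53·73 + 19.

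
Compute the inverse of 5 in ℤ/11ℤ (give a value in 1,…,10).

9

5·9 = 45 = 4·11 + 1, so 5⁻¹ ≡ 9 (mod 11).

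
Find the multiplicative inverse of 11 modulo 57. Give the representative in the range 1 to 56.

57 = 5·11 + 2
11 = 5·2 + 1
2 = 2·1 + 0
Back-substituting gives 11·26 ≡ 1 (mod 57).

26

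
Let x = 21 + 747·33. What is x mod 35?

32

747·33 = 24651.
24651 = 704·35 + 11, so 24651 mod 35 = 11.
(21 + 11) mod 35 = 32.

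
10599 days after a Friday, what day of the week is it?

Saturday

Dividing 10599 by 7 gives quotient 1514 and remainder 1.
Friday + 1 day → Saturday.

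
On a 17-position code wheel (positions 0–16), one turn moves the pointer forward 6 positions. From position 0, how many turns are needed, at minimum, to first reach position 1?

3

6·3 = 18 = 1·17 + 1, so 6⁻¹ ≡ 3 (mod 17).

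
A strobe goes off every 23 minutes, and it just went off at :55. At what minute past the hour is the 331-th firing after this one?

331·23 = 7613.
7613 = 126·60 + 53, so 7613 mod 60 = 53.
(55 + 53) mod 60 = 48.

48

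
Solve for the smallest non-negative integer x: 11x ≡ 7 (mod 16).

5

11⁻¹ ≡ 3 (mod 16) because 11·3 = 33 = 2·16 + 1.
Multiplying both sides by 3: x ≡ 3·7 = 21 ≡ 5 (mod 16).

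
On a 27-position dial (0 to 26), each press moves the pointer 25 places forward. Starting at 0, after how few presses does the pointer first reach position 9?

9

25⁻¹ ≡ 13 (mod 27) because 25·13 = 325 = 12·27 + 1.
So x ≡ 13·9 = 117 ≡ 9 (mod 27).
Check: 25·9 = 225 = 8·27 + 9.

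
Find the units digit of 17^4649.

7

Powers of 7 mod 10 repeat with period 4: 7, 9, 3, 1.
4649 leaves remainder 1 on division by 4, so 17^4649 ends in 7.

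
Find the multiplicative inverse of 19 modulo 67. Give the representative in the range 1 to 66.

19·60 = 1140 = 17·67 + 1, so 19⁻¹ ≡ 60 (mod 67).

60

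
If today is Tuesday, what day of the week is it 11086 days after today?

Sunday

11086 mod 7 = 5 (since 1583·7 = 11081).
Tuesday + 5 days → Sunday.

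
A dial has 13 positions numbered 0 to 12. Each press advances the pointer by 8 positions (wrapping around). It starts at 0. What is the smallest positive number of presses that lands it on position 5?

The inverse of 8 mod 13 is 5 (since 8·5 = 40 ≡ 1).
So x ≡ 5·5 = 25 ≡ 12 (mod 13).
Check: 8·12 = 96 = 7·13 + 5.

12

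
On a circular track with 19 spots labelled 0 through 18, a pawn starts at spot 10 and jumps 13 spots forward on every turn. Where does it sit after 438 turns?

438·13 = 5694.
Dividing 5694 by 19 gives quotient 299 and remainder 13.
(10 + 13) mod 19 = 4.

4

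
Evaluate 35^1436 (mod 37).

Successive squares of 35 mod 37: 35^1≡35, 35^2≡4, 35^4≡16, 35^8≡34, 35^16≡9, 35^32≡7, 35^64≡12, 35^128≡33, 35^256≡16, 35^512≡34, 35^1024≡9.
1436 = 4 + 8 + 16 + 128 + 256 + 1024, so 35^1436 ≡ 16·34·9·33·16·9 ≡ 7 (mod 37).

7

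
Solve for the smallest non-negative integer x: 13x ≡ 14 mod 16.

13⁻¹ ≡ 5 (mod 16) because 13·5 = 65 = 4·16 + 1.
Multiplying both sides by 5: x ≡ 5·14 = 70 ≡ 6 (mod 16).
Check: 13·6 = 78 = 4·16 + 14.

6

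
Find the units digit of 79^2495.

9

The units digit of 79^n cycles with period 2: 9, 1, …
2495 mod 2 = 1, so the last digit matches 9^1 = 9.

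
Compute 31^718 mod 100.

By repeated squaring mod 100: 31^1≡31, 31^2≡61, 31^4≡21, 31^8≡41, 31^16≡81, 31^32≡61, 31^64≡21, 31^128≡41, 31^256≡81, 31^512≡61.
718 = 2 + 4 + 8 + 64 + 128 + 512, so 31^718 ≡ 61·21·41·21·41·61 ≡ 41 (mod 100).

41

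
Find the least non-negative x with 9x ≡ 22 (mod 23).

The inverse of 9 mod 23 is 18 (since 9·18 = 162 ≡ 1).
So x ≡ 18·22 = 396 ≡ 5 (mod 23).
Check: 9·5 = 45 = 1·23 + 22.

5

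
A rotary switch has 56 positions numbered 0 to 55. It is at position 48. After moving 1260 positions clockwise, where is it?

1260 = 22·56 + 28, so 1260 mod 56 = 28.
(48 + 28) mod 56 = 20.

20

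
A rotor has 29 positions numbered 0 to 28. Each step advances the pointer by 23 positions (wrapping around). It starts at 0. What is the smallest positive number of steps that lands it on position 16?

The inverse of 23 mod 29 is 24 (since 23·24 = 552 ≡ 1).
Multiplying both sides by 24: x ≡ 24·16 = 384 ≡ 7 (mod 29).
Check: 23·7 = 161 = 5·29 + 16.

7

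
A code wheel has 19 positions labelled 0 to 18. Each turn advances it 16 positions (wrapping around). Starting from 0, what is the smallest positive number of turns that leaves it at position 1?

6

16·6 = 96 = 5·19 + 1, so 16⁻¹ ≡ 6 (mod 19).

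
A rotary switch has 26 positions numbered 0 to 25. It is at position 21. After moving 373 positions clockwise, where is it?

373 − 14·26 = 9, so 373 ≡ 9 (mod 26).
(21 + 9) mod 26 = 4.

4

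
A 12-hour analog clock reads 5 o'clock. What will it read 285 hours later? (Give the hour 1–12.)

2

285 − 23·12 = 9, so 285 ≡ 9 (mod 12).
5 + 9 → 2 on a 12-hour dial.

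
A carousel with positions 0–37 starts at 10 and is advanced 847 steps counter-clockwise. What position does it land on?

847 − 22·38 = 11, so 847 ≡ 11 (mod 38).
(10 − 11) mod 38 = 37.

37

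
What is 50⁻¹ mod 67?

50·63 = 3150 = 47·67 + 1, so 50⁻¹ ≡ 63 (mod 67).

63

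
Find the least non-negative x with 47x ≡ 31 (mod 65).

38

47⁻¹ ≡ 18 (mod 65) because 47·18 = 846 = 13·65 + 1.
So x ≡ 18·31 = 558 ≡ 38 (mod 65).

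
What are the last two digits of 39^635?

99

Square-and-reduce mod 100: 39^1≡39, 39^2≡21, 39^4≡41, 39^8≡81, 39^16≡61, 39^32≡21, 39^64≡41, 39^128≡81, 39^256≡61, 39^512≡21.
635 = 1 + 2 + 8 + 16 + 32 + 64 + 512, so 39^635 ≡ 39·21·81·61·21·41·21 ≡ 99 (mod 100).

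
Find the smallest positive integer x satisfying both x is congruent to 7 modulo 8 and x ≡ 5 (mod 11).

71

x ≡ 7 (mod 8) gives x ∈ {7, 15, 23, 31, 39, 47, 55, 63, …}.
The first of these with x mod 11 = 5 is 71.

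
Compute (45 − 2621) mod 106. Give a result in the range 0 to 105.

2621 − 24·106 = 77, so 2621 ≡ 77 (mod 106).
(45 − 77) mod 106 = 74.

74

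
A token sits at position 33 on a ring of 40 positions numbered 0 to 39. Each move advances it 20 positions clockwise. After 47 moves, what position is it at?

47·20 = 940.
940 mod 40 = 20 (since 23·40 = 920).
(33 + 20) mod 40 = 13.

13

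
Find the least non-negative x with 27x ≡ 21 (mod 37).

9

The inverse of 27 mod 37 is 11 (since 27·11 = 297 ≡ 1).
Multiplying both sides by 11: x ≡ 11·21 = 231 ≡ 9 (mod 37).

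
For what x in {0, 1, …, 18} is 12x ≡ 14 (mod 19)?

The inverse of 12 mod 19 is 8 (since 12·8 = 96 ≡ 1).
So x ≡ 8·14 = 112 ≡ 17 (mod 19).
Check: 12·17 = 204 = 10·19 + 14.

17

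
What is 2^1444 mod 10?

Powers of 2 mod 10 repeat with period 4: 2, 4, 8, 6.
1444 mod 4 = 0, so the last digit matches 2^4 = 6.

6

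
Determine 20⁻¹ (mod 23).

15

23 = 1·20 + 3
20 = 6·3 + 2
3 = 1·2 + 1
2 = 2·1 + 0
Back-substituting gives 20·15 ≡ 1 (mod 23).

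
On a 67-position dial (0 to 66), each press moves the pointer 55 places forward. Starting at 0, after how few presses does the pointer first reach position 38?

8

The inverse of 55 mod 67 is 39 (since 55·39 = 2145 ≡ 1).
So x ≡ 39·38 = 1482 ≡ 8 (mod 67).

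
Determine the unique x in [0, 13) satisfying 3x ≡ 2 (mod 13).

The inverse of 3 mod 13 is 9 (since 3·9 = 27 ≡ 1).
Multiplying both sides by 9: x ≡ 9·2 = 18 ≡ 5 (mod 13).

5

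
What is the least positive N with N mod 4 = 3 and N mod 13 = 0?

39

x ≡ 3 (mod 4) gives x ∈ {3, 7, 11, 15, 19, 23, 27, 31, …}.
The first of these with x mod 13 = 0 is 39.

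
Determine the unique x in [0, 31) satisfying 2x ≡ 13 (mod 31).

22

2⁻¹ ≡ 16 (mod 31) because 2·16 = 32 = 1·31 + 1.
So x ≡ 16·13 = 208 ≡ 22 (mod 31).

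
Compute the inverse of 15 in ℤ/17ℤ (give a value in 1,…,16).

17 = 1·15 + 2
15 = 7·2 + 1
2 = 2·1 + 0
Back-substituting gives 15·8 ≡ 1 (mod 17).

8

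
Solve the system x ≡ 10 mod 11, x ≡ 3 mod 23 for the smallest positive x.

164

x ≡ 10 (mod 11) gives x ∈ {10, 21, 32, 43, 54, 65, 76, 87, …}.
The first of these with x mod 23 = 3 is 164.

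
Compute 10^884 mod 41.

By repeated squaring mod 41: 10^1≡10, 10^2≡18, 10^4≡37, 10^8≡16, 10^16≡10, 10^32≡18, 10^64≡37, 10^128≡16, 10^256≡10, 10^512≡18.
Since 884 = 4 + 16 + 32 + 64 + 256 + 512 in binary, 10^884 ≡ 37·10·18·37·10·18 ≡ 37 (mod 41).

37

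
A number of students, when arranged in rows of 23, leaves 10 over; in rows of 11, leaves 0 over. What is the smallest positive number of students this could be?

33

Since 11·21 ≡ 1 (mod 23), take x = 0 + 11·((10−0)·21 mod 23) = 0 + 11·3 = 33.
Check: 33 mod 23 = 10, 33 mod 11 = 0.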